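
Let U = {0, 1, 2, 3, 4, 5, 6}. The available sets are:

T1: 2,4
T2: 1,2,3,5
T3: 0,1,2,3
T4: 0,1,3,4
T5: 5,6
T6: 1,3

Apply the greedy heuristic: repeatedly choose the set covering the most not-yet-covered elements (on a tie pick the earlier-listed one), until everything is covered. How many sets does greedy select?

3

Pick 1: T2 covers 4 new elements (1, 2, 3, 5).
Pick 2: T4 covers 2 new elements (0, 4).
Pick 3: T5 covers 1 new elements (6).
Greedy uses 3 sets.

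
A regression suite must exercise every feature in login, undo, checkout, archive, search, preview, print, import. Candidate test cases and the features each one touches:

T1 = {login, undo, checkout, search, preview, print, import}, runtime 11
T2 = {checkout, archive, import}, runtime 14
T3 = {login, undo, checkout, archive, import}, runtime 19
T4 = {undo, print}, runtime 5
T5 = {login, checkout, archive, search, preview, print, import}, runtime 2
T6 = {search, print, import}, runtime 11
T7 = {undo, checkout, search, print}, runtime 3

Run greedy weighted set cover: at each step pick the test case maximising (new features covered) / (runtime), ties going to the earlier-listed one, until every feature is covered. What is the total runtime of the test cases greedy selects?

Pick 1: T5 adds 7 new (login, checkout, archive, search, preview, print, import) at runtime 2 (ratio 7/2).
Pick 2: T7 adds 1 new (undo) at runtime 3 (ratio 1/3).
Greedy total runtime: 2 + 3 = 5.

5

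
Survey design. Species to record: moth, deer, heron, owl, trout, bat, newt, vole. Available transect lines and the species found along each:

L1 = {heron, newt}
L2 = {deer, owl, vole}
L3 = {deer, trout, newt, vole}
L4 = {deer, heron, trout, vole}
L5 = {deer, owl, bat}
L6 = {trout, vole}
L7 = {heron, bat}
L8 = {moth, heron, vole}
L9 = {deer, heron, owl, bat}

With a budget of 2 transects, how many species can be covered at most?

7

Choosing L3, L9 covers {deer, heron, owl, trout, bat, newt, vole} — 7 species.
No choice of 2 transects does better; here moth is left uncovered.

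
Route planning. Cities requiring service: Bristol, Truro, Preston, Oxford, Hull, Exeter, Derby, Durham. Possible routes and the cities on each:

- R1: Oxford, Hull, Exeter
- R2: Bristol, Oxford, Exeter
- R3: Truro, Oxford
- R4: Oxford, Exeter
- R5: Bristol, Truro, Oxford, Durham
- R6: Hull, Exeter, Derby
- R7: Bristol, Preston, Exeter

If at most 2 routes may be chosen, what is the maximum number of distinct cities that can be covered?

Choosing R5, R6 covers {Bristol, Truro, Oxford, Hull, Exeter, Derby, Durham} — 7 cities.
No choice of 2 routes does better; here Preston is left uncovered.

7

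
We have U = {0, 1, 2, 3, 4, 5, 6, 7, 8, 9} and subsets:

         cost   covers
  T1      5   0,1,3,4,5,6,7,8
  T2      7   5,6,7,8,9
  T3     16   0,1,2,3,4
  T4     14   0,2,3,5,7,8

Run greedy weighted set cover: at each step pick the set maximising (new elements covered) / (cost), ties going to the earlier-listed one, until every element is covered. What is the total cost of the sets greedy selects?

26

Pick 1: T1 adds 8 new (0, 1, 3, 4, 5, 6, 7, 8) at cost 5 (ratio 8/5).
Pick 2: T2 adds 1 new (9) at cost 7 (ratio 1/7).
Pick 3: T4 adds 1 new (2) at cost 14 (ratio 1/14).
Greedy total cost: 5 + 7 + 14 = 26. (The true optimum is 23, so greedy overshoots here.)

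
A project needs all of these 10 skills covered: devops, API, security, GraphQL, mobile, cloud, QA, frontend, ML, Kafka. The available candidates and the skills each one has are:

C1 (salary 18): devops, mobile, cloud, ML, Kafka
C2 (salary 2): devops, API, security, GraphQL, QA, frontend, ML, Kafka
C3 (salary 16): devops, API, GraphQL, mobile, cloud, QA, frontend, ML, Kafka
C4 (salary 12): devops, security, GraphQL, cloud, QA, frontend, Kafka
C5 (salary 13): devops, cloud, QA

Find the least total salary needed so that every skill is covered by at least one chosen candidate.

C2, C3 cover every skill at salary 2 + 16 = 18.
Any cover uses at least 2 candidates; among all covering selections none totals below 18.

18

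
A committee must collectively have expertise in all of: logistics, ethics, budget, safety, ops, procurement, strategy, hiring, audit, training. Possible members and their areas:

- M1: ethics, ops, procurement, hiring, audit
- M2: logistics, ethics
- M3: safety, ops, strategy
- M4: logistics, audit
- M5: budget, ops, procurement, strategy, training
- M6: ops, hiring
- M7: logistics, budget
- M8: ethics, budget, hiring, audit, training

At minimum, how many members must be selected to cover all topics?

4

M1, M2, M3, M5 together cover {logistics, ethics, budget, safety, ops, procurement, strategy, hiring, audit, training} — every topic.
No 3 of the 8 members cover everything (all 56 triples fall short), so 4 is minimum.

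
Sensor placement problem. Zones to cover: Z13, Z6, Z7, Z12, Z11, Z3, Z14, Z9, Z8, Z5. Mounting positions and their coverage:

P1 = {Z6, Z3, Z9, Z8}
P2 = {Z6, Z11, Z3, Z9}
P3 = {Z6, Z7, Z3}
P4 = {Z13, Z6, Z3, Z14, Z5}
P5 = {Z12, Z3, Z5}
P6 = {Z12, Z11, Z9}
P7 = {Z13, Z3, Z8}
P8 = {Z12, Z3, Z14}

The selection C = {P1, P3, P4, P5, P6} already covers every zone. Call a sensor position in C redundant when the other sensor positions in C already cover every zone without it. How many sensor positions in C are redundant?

Drop P1: Z8 uncovered — not redundant.
Drop P3: Z7 uncovered — not redundant.
Drop P4: Z13, Z14 uncovered — not redundant.
Drop P5: the rest still cover every zone — redundant.
Drop P6: Z11 uncovered — not redundant.
1 redundant: P5.

1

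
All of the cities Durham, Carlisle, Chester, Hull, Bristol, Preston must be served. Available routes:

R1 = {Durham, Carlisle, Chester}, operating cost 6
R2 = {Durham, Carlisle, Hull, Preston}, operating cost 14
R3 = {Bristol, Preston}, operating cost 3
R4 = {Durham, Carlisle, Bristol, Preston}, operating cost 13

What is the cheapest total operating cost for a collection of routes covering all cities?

R1, R2, R3 cover every city at operating cost 6 + 14 + 3 = 23.
Any cover uses at least 3 routes; among all covering selections none totals below 23.

23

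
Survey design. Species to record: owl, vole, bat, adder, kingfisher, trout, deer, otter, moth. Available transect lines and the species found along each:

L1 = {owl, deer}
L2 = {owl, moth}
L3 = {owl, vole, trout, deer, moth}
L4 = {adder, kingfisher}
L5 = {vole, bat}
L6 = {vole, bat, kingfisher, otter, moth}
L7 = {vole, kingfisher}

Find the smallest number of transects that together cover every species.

3

L3, L4, L6 together cover {owl, vole, bat, adder, kingfisher, trout, deer, otter, moth} — every species.
No 2 of the 7 transects cover everything (all 21 pairs fall short), so 3 is minimum.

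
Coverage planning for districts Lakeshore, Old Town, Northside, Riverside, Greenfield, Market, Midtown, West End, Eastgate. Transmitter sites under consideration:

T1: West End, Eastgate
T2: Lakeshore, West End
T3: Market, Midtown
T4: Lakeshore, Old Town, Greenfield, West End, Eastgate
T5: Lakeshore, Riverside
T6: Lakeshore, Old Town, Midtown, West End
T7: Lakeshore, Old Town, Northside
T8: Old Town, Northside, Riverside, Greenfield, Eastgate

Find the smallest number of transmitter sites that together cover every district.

3

T2, T3, T8 together cover {Lakeshore, Old Town, Northside, Riverside, Greenfield, Market, Midtown, West End, Eastgate} — every district.
No 2 of the 8 transmitter sites cover everything (all 28 pairs fall short), so 3 is minimum.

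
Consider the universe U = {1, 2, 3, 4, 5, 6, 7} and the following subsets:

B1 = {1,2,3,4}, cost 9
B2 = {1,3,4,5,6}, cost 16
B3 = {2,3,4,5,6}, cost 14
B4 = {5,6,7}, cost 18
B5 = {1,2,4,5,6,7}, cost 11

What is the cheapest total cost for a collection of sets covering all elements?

20

B1, B5 cover every element at cost 9 + 11 = 20.
Any cover uses at least 2 sets; among all covering selections none totals below 20.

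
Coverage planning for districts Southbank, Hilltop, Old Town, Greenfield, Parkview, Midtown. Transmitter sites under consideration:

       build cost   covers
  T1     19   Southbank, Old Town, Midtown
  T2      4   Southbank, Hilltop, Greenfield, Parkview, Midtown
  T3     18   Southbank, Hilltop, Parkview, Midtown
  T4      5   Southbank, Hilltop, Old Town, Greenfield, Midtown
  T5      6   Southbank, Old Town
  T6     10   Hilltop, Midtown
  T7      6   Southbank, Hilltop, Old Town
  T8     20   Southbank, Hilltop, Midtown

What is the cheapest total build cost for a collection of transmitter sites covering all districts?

T2, T4 cover every district at build cost 4 + 5 = 9.
Any cover uses at least 2 transmitter sites; among all covering selections none totals below 9.

9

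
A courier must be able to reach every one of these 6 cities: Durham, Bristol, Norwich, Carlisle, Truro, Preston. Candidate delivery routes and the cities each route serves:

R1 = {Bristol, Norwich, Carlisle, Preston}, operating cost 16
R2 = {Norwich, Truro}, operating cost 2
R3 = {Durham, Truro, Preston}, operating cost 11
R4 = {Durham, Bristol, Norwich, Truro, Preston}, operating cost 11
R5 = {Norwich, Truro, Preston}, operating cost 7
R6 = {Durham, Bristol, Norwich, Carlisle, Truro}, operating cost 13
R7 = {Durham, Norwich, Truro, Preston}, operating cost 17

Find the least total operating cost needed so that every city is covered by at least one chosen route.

R5, R6 cover every city at operating cost 7 + 13 = 20.
Any cover uses at least 2 routes; among all covering selections none totals below 20.
Greedy by coverage-per-operating cost would pick R2, R4, R6 for 26 — worse than the optimum 20.

20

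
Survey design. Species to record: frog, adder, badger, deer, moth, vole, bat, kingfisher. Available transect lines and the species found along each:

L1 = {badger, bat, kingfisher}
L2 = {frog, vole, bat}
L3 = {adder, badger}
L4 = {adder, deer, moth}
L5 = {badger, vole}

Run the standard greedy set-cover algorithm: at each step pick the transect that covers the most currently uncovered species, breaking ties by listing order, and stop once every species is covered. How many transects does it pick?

Pick 1: L1 covers 3 new species (badger, bat, kingfisher).
Pick 2: L4 covers 3 new species (adder, deer, moth).
Pick 3: L2 covers 2 new species (frog, vole).
Greedy uses 3 transects.

3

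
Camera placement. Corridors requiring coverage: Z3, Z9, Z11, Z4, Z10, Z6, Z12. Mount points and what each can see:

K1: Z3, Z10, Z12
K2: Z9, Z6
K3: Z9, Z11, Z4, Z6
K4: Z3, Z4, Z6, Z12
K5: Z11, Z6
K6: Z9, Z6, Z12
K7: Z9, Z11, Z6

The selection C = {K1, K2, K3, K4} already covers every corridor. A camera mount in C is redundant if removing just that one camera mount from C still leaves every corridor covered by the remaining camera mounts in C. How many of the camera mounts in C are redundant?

Drop K1: Z10 uncovered — not redundant.
Drop K2: the rest still cover every corridor — redundant.
Drop K3: Z11 uncovered — not redundant.
Drop K4: the rest still cover every corridor — redundant.
2 redundant: K2, K4.

2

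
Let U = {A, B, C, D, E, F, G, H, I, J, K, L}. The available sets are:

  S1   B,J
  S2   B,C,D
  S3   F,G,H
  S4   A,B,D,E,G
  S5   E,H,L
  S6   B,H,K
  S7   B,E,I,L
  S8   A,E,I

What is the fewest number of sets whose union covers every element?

S1, S2, S3, S4, S6, S7 together cover {A, B, C, D, E, F, G, H, I, J, K, L} — every element.
No 5 of the 8 sets cover everything (all 56 size-5 selections fall short), so 6 is minimum.

6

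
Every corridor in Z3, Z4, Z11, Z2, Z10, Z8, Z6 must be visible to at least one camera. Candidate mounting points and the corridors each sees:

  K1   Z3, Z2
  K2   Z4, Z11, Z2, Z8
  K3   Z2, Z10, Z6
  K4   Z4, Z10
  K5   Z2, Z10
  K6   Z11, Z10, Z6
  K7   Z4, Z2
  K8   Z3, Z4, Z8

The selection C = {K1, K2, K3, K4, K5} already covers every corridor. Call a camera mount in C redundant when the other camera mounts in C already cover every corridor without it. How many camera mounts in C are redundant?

Drop K1: Z3 uncovered — not redundant.
Drop K2: Z11, Z8 uncovered — not redundant.
Drop K3: Z6 uncovered — not redundant.
Drop K4: the rest still cover every corridor — redundant.
Drop K5: the rest still cover every corridor — redundant.
2 redundant: K4, K5.

2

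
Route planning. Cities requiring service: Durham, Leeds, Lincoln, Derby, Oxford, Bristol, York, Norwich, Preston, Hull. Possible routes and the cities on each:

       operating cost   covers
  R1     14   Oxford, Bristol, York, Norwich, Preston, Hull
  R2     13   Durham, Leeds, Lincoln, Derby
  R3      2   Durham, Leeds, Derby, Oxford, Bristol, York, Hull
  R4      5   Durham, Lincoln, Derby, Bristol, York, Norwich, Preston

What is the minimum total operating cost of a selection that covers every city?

7

R3, R4 cover every city at operating cost 2 + 5 = 7.
Any cover uses at least 2 routes; among all covering selections none totals below 7.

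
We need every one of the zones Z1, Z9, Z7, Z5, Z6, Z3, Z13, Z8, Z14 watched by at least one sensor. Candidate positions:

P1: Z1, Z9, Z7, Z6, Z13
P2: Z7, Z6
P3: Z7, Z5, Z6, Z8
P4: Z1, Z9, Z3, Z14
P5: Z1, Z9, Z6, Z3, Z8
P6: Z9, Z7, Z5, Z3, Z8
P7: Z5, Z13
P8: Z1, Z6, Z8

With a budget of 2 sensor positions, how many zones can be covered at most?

Choosing P1, P6 covers {Z1, Z9, Z7, Z5, Z6, Z3, Z13, Z8} — 8 zones.
No choice of 2 sensor positions does better; here Z14 is left uncovered.

8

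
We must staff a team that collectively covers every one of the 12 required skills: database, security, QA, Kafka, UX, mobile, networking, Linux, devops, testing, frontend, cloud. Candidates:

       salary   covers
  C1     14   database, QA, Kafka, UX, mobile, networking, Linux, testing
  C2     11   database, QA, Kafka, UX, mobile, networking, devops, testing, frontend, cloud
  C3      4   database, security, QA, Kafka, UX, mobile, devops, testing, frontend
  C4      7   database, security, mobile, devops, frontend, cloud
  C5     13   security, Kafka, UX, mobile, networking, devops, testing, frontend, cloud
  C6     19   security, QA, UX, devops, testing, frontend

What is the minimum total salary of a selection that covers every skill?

C1, C4 cover every skill at salary 14 + 7 = 21.
Any cover uses at least 2 candidates; among all covering selections none totals below 21.
Greedy by coverage-per-salary would pick C3, C2, C1 for 29 — worse than the optimum 21.

21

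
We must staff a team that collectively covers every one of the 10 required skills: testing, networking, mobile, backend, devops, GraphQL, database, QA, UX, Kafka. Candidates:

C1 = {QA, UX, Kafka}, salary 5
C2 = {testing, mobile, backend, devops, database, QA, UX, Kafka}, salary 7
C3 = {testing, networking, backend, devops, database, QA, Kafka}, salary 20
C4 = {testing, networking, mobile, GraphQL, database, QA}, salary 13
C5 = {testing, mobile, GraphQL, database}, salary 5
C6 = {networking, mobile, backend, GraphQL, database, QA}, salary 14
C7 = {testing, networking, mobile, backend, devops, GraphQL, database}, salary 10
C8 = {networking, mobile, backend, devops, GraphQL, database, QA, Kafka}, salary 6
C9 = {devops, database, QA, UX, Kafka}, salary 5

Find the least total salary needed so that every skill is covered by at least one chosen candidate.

13

C2, C8 cover every skill at salary 7 + 6 = 13.
Any cover uses at least 2 candidates; among all covering selections none totals below 13.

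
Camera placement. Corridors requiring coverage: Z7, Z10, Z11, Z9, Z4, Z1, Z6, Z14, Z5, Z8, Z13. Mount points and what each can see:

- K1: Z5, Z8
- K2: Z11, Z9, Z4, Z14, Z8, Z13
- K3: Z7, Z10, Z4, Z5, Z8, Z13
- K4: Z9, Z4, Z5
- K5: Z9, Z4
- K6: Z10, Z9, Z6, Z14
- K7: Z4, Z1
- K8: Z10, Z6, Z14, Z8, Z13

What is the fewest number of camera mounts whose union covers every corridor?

K2, K3, K6, K7 together cover {Z7, Z10, Z11, Z9, Z4, Z1, Z6, Z14, Z5, Z8, Z13} — every corridor.
No 3 of the 8 camera mounts cover everything (all 56 triples fall short), so 4 is minimum.

4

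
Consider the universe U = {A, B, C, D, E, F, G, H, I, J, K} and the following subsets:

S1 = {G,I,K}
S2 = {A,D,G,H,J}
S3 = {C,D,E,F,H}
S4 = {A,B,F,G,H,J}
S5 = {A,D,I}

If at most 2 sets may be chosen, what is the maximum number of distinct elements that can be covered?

9

Choosing S3, S4 covers {A, B, C, D, E, F, G, H, J} — 9 elements.
No choice of 2 sets does better; here I, K are left uncovered.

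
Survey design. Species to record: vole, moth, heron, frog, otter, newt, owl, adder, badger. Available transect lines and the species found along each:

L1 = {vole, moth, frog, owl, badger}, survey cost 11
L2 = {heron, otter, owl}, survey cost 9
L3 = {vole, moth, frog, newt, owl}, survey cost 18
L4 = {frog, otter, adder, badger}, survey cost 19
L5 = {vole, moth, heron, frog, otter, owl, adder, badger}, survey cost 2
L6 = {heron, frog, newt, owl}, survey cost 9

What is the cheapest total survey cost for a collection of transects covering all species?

L5, L6 cover every species at survey cost 2 + 9 = 11.
Any cover uses at least 2 transects; among all covering selections none totals below 11.

11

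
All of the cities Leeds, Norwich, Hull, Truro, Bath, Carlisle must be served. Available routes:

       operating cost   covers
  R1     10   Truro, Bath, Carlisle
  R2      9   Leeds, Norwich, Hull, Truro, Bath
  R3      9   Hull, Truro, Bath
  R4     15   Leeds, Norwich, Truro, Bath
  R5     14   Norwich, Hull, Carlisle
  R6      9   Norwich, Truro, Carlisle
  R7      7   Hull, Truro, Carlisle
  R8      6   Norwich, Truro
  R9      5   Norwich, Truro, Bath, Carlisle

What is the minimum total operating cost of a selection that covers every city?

14

R2, R9 cover every city at operating cost 9 + 5 = 14.
Any cover uses at least 2 routes; among all covering selections none totals below 14.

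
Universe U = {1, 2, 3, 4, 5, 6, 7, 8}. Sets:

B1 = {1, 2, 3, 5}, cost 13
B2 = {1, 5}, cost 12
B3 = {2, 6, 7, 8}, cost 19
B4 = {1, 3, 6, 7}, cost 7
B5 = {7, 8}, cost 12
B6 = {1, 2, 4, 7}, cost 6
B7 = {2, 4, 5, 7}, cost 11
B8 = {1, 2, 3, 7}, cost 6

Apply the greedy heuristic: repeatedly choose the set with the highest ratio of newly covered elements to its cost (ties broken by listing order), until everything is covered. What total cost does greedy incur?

Pick 1: B6 adds 4 new (1, 2, 4, 7) at cost 6 (ratio 4/6).
Pick 2: B4 adds 2 new (3, 6) at cost 7 (ratio 2/7).
Pick 3: B7 adds 1 new (5) at cost 11 (ratio 1/11).
Pick 4: B5 adds 1 new (8) at cost 12 (ratio 1/12).
Greedy total cost: 6 + 7 + 11 + 12 = 36. (The true optimum is 30, so greedy overshoots here.)

36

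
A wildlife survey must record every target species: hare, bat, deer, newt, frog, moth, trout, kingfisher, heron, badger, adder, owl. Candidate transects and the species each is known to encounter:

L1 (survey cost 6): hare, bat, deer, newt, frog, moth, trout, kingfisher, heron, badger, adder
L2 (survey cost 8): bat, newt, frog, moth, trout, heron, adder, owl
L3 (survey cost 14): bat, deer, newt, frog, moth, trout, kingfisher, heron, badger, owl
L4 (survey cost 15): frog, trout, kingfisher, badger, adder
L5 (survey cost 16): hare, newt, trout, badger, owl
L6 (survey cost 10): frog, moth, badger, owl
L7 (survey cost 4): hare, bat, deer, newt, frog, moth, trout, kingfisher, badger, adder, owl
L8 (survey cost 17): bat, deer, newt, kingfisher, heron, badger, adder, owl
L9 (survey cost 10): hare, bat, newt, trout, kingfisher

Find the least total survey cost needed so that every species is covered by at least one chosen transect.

L1, L7 cover every species at survey cost 6 + 4 = 10.
Any cover uses at least 2 transects; among all covering selections none totals below 10.

10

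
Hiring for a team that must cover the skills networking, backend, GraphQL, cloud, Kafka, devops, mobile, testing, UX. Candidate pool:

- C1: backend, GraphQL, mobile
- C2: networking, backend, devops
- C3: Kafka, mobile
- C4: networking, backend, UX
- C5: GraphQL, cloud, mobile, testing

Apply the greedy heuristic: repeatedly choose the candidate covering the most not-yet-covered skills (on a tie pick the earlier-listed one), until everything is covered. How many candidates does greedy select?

Pick 1: C5 covers 4 new skills (GraphQL, cloud, mobile, testing).
Pick 2: C2 covers 3 new skills (networking, backend, devops).
Pick 3: C3 covers 1 new skills (Kafka).
Pick 4: C4 covers 1 new skills (UX).
Greedy uses 4 candidates.

4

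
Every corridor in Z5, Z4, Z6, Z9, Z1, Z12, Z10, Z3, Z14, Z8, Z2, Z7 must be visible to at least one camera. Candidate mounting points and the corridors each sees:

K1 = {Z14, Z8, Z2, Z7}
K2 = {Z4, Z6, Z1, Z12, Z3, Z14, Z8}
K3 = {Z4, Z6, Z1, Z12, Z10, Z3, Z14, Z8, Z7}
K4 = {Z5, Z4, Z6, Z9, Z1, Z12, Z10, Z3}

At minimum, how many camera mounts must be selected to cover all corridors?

K1, K4 together cover {Z5, Z4, Z6, Z9, Z1, Z12, Z10, Z3, Z14, Z8, Z2, Z7} — every corridor.
No single camera mount contains all 12 corridors, so 2 is optimal.
Greedy (largest uncovered first) would take K3, K4, K1 — 3 camera mounts — but 2 suffice.

2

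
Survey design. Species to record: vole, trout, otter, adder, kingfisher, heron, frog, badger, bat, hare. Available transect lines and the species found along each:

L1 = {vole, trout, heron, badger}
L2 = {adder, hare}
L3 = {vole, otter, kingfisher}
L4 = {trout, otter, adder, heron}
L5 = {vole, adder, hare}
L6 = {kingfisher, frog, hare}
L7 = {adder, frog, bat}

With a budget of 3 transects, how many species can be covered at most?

9

Choosing L1, L3, L7 covers {vole, trout, otter, adder, kingfisher, heron, frog, badger, bat} — 9 species.
No choice of 3 transects does better; here hare is left uncovered.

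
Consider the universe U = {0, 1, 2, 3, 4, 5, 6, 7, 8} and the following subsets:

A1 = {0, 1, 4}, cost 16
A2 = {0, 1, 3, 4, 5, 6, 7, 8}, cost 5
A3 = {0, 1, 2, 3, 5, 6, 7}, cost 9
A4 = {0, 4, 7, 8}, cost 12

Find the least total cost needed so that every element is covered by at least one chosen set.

A2, A3 cover every element at cost 5 + 9 = 14.
Any cover uses at least 2 sets; among all covering selections none totals below 14.

14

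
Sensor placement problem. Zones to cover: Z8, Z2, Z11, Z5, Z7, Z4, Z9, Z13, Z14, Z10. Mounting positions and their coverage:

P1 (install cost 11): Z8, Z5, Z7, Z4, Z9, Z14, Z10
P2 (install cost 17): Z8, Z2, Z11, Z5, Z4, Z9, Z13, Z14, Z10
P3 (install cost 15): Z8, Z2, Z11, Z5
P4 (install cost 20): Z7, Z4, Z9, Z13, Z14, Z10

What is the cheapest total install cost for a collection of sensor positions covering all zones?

P1, P2 cover every zone at install cost 11 + 17 = 28.
Any cover uses at least 2 sensor positions; among all covering selections none totals below 28.

28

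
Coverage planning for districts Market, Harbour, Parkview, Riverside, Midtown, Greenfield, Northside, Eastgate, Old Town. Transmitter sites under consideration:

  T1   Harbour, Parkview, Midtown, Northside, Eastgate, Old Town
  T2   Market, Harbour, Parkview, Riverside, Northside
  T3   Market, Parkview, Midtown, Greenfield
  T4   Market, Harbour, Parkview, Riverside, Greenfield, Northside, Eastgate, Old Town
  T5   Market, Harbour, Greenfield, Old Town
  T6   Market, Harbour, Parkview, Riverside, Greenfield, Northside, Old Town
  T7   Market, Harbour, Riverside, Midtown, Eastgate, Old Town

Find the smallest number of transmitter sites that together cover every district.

2

T1, T4 together cover {Market, Harbour, Parkview, Riverside, Midtown, Greenfield, Northside, Eastgate, Old Town} — every district.
No single transmitter site contains all 9 districts, so 2 is optimal.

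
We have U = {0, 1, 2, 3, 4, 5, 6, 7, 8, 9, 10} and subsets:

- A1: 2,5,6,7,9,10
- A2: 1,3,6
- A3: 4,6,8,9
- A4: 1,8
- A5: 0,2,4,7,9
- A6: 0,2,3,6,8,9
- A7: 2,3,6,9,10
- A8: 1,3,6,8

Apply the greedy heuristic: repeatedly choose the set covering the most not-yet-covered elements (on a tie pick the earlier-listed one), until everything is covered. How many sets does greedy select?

Pick 1: A1 covers 6 new elements (2, 5, 6, 7, 9, 10).
Pick 2: A6 covers 3 new elements (0, 3, 8).
Pick 3: A2 covers 1 new elements (1).
Pick 4: A3 covers 1 new elements (4).
Greedy uses 4 sets. (The true minimum is 3.)

4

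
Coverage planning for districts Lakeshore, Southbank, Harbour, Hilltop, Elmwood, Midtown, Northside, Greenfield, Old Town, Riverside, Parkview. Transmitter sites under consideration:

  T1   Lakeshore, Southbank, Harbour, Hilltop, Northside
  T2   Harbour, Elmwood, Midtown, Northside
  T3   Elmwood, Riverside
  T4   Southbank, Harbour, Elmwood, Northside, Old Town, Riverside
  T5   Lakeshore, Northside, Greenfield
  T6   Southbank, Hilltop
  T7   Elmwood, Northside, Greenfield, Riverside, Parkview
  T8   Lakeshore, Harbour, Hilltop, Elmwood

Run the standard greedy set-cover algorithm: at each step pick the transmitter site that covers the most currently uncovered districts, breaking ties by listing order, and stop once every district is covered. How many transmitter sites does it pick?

Pick 1: T4 covers 6 new districts (Southbank, Harbour, Elmwood, Northside, Old Town, Riverside).
Pick 2: T1 covers 2 new districts (Lakeshore, Hilltop).
Pick 3: T7 covers 2 new districts (Greenfield, Parkview).
Pick 4: T2 covers 1 new districts (Midtown).
Greedy uses 4 transmitter sites.

4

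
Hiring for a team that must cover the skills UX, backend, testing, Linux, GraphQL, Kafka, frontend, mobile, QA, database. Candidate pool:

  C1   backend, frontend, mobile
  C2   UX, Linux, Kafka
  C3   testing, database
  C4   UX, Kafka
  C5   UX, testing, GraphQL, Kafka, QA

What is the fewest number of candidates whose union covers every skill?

4

C1, C2, C3, C5 together cover {UX, backend, testing, Linux, GraphQL, Kafka, frontend, mobile, QA, database} — every skill.
No 3 of the 5 candidates cover everything (all 10 triples fall short), so 4 is minimum.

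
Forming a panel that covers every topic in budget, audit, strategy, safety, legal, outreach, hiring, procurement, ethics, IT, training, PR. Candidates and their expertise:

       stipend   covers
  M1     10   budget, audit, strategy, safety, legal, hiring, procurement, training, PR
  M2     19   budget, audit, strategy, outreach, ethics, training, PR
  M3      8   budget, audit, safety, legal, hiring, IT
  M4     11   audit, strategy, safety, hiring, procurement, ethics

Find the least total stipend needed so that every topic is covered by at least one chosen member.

M1, M2, M3 cover every topic at stipend 10 + 19 + 8 = 37.
Any cover uses at least 3 members; among all covering selections none totals below 37.

37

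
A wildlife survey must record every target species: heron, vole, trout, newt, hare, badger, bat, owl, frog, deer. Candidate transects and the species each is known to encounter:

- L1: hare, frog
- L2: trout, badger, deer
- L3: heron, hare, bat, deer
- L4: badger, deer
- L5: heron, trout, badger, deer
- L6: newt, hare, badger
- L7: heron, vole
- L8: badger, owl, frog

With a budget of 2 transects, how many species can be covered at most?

Choosing L3, L8 covers {heron, hare, badger, bat, owl, frog, deer} — 7 species.
No choice of 2 transects does better; here vole, trout, newt are left uncovered.

7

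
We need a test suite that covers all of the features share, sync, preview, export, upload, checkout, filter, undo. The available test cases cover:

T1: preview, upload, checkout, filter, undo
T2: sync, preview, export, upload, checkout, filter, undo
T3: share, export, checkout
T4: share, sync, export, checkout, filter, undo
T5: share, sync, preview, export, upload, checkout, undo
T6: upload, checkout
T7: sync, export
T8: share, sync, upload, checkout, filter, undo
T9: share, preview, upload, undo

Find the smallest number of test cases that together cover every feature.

T1, T4 together cover {share, sync, preview, export, upload, checkout, filter, undo} — every feature.
No single test case contains all 8 features, so 2 is optimal.

2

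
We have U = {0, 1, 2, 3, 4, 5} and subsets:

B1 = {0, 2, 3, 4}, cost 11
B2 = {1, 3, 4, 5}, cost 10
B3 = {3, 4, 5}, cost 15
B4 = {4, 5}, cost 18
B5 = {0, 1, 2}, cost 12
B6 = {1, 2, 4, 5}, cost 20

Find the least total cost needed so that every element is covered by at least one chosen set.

B1, B2 cover every element at cost 11 + 10 = 21.
Any cover uses at least 2 sets; among all covering selections none totals below 21.

21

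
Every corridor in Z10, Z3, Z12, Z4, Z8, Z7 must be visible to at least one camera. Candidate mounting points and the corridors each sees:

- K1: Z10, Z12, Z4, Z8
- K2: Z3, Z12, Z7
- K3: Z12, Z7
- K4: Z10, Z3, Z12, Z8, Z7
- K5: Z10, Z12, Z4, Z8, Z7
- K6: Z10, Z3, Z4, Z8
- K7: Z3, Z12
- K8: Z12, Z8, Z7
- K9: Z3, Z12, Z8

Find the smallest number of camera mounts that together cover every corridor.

K1, K2 together cover {Z10, Z3, Z12, Z4, Z8, Z7} — every corridor.
No single camera mount contains all 6 corridors, so 2 is optimal.

2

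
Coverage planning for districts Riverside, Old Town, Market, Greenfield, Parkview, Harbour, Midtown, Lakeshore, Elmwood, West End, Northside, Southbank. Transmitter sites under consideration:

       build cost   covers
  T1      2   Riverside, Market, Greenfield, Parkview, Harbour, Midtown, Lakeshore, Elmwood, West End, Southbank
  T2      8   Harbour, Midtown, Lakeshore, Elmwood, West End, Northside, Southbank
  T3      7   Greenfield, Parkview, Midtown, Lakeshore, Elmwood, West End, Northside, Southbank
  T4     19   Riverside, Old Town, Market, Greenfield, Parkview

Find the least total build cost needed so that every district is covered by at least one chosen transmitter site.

27

T2, T4 cover every district at build cost 8 + 19 = 27.
Any cover uses at least 2 transmitter sites; among all covering selections none totals below 27.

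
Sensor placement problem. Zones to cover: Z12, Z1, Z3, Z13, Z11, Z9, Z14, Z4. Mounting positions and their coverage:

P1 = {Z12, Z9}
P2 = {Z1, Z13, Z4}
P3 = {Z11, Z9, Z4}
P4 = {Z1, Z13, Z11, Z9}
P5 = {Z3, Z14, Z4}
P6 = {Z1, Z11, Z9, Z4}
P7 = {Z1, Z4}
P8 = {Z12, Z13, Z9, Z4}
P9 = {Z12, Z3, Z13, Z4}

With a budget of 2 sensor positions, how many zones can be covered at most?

Choosing P4, P5 covers {Z1, Z3, Z13, Z11, Z9, Z14, Z4} — 7 zones.
No choice of 2 sensor positions does better; here Z12 is left uncovered.

7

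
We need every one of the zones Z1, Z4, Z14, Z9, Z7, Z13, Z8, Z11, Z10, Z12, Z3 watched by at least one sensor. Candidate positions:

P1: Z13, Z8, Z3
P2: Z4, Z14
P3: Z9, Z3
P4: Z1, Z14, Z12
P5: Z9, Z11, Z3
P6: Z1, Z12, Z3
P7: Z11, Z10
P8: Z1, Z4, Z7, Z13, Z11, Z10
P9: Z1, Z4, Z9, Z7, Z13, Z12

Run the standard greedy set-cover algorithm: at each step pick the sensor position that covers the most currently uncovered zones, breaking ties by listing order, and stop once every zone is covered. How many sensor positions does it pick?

Pick 1: P8 covers 6 new zones (Z1, Z4, Z7, Z13, Z11, Z10).
Pick 2: P1 covers 2 new zones (Z8, Z3).
Pick 3: P4 covers 2 new zones (Z14, Z12).
Pick 4: P3 covers 1 new zones (Z9).
Greedy uses 4 sensor positions.

4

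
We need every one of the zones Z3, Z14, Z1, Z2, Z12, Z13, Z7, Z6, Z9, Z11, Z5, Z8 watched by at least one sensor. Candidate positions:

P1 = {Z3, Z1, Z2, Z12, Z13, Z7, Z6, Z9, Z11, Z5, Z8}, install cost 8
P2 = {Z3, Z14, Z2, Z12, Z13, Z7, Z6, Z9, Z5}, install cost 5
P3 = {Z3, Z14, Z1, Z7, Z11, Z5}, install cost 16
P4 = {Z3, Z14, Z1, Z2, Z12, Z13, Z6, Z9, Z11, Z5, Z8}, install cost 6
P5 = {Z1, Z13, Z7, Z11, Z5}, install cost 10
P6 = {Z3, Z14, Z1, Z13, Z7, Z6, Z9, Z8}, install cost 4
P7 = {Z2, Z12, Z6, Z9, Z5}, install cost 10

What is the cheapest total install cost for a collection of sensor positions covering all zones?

P4, P6 cover every zone at install cost 6 + 4 = 10.
Any cover uses at least 2 sensor positions; among all covering selections none totals below 10.

10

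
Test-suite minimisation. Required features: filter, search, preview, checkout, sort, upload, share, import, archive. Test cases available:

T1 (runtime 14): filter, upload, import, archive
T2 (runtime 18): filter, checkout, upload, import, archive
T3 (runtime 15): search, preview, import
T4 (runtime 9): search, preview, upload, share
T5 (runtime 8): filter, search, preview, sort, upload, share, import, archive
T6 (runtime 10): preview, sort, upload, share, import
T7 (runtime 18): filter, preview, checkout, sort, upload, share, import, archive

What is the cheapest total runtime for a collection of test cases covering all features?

26

T2, T5 cover every feature at runtime 18 + 8 = 26.
Any cover uses at least 2 test cases; among all covering selections none totals below 26.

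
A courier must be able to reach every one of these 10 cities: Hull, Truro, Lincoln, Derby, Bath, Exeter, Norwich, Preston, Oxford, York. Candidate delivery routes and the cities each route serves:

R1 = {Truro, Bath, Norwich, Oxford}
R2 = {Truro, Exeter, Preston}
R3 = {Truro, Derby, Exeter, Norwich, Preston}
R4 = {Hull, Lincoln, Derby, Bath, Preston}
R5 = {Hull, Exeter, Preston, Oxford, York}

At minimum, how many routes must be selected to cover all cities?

3

R1, R4, R5 together cover {Hull, Truro, Lincoln, Derby, Bath, Exeter, Norwich, Preston, Oxford, York} — every city.
No 2 of the 5 routes cover everything (all 10 pairs fall short), so 3 is minimum.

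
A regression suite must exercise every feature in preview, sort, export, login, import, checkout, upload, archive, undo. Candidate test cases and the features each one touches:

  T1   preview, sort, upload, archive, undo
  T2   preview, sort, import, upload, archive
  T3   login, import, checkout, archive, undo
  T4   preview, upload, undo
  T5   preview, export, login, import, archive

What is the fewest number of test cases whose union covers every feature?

T1, T3, T5 together cover {preview, sort, export, login, import, checkout, upload, archive, undo} — every feature.
No 2 of the 5 test cases cover everything (all 10 pairs fall short), so 3 is minimum.

3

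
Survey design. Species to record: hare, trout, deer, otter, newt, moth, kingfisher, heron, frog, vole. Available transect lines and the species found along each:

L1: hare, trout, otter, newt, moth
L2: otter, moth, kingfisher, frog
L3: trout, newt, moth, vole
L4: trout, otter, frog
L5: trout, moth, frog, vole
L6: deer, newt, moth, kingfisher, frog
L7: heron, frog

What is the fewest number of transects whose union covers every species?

L1, L3, L6, L7 together cover {hare, trout, deer, otter, newt, moth, kingfisher, heron, frog, vole} — every species.
No 3 of the 7 transects cover everything (all 35 triples fall short), so 4 is minimum.

4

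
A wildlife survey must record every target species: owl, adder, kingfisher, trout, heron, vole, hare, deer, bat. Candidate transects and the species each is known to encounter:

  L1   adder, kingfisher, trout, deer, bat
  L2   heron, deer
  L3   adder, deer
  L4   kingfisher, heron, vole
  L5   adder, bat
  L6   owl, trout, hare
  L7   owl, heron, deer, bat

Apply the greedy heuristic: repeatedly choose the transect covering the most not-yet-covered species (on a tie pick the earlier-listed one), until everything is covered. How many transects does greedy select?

3

Pick 1: L1 covers 5 new species (adder, kingfisher, trout, deer, bat).
Pick 2: L4 covers 2 new species (heron, vole).
Pick 3: L6 covers 2 new species (owl, hare).
Greedy uses 3 transects.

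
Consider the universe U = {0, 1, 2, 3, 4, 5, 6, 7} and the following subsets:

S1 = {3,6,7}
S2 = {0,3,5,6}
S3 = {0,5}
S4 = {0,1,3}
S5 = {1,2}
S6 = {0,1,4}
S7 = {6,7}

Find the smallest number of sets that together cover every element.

S1, S2, S5, S6 together cover {0, 1, 2, 3, 4, 5, 6, 7} — every element.
No 3 of the 7 sets cover everything (all 35 triples fall short), so 4 is minimum.

4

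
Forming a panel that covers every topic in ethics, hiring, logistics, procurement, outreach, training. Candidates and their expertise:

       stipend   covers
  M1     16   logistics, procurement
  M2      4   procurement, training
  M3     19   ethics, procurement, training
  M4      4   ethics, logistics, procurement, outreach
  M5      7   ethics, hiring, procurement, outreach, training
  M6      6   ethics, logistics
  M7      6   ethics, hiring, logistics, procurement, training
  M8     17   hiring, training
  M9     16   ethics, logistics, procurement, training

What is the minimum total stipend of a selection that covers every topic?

10

M4, M7 cover every topic at stipend 4 + 6 = 10.
Any cover uses at least 2 members; among all covering selections none totals below 10.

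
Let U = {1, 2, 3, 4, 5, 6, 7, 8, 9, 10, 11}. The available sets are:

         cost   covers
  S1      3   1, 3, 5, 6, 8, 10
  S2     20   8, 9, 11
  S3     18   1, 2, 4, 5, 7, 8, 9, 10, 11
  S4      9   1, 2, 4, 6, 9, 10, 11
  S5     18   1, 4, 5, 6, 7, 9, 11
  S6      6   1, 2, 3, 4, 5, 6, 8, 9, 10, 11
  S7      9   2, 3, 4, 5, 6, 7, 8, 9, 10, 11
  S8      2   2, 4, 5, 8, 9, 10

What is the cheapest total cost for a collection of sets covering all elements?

12

S1, S7 cover every element at cost 3 + 9 = 12.
Any cover uses at least 2 sets; among all covering selections none totals below 12.
Greedy by coverage-per-cost would pick S8, S1, S7 for 14 — worse than the optimum 12.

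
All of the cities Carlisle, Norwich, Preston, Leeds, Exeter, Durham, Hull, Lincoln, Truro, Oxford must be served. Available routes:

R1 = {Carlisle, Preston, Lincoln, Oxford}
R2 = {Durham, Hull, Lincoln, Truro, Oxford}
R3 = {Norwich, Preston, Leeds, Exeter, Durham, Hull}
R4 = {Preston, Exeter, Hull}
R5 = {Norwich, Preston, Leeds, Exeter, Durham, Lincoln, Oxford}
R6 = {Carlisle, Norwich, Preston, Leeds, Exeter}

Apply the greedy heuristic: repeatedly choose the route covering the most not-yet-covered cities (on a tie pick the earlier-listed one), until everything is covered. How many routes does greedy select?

3

Pick 1: R5 covers 7 new cities (Norwich, Preston, Leeds, Exeter, Durham, Lincoln, Oxford).
Pick 2: R2 covers 2 new cities (Hull, Truro).
Pick 3: R1 covers 1 new cities (Carlisle).
Greedy uses 3 routes. (The true minimum is 2.)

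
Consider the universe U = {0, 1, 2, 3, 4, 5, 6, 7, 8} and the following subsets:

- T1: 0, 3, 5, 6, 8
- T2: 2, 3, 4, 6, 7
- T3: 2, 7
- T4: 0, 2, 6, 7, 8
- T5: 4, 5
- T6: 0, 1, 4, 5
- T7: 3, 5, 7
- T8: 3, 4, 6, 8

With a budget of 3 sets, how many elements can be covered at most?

9

Choosing T1, T2, T6 covers {0, 1, 2, 3, 4, 5, 6, 7, 8} — 9 elements.
That is all 9 elements.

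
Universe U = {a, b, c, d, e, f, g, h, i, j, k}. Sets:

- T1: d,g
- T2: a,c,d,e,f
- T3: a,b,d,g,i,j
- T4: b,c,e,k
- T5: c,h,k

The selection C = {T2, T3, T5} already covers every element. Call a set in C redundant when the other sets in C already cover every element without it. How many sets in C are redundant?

Drop T2: e, f uncovered — not redundant.
Drop T3: b, g, i, j uncovered — not redundant.
Drop T5: h, k uncovered — not redundant.
None of the sets in C is redundant.

0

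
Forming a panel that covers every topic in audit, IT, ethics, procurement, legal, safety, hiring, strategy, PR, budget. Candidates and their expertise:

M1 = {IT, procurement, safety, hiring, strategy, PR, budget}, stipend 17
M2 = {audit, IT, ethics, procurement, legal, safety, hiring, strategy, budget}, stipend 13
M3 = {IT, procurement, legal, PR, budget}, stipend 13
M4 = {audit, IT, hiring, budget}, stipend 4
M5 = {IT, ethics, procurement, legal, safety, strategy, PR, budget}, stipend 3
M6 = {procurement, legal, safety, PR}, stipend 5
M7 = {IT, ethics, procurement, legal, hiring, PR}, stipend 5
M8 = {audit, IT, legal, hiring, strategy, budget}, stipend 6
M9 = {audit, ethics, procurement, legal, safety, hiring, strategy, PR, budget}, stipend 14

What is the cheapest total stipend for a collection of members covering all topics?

7

M4, M5 cover every topic at stipend 4 + 3 = 7.
Any cover uses at least 2 members; among all covering selections none totals below 7.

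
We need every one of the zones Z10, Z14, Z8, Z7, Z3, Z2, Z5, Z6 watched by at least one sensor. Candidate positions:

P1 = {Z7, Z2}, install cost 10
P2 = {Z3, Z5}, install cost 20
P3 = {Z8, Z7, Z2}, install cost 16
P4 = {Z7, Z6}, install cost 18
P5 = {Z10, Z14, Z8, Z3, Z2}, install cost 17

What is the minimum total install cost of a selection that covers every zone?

55

P2, P4, P5 cover every zone at install cost 20 + 18 + 17 = 55.
Any cover uses at least 3 sensor positions; among all covering selections none totals below 55.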